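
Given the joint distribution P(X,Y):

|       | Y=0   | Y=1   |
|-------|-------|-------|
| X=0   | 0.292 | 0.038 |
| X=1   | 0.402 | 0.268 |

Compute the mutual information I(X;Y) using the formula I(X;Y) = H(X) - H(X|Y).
0.0679 bits

I(X;Y) = H(X) - H(X|Y)

Marginal of X (row sums):
  P(X=0) = 0.292 + 0.038 = 0.330
  P(X=1) = 0.402 + 0.268 = 0.670
H(X) = -[0.330·log₂(0.330) + 0.670·log₂(0.670)]
  = 0.5278 + 0.3871 = 0.9149 bits

Marginal of Y (column sums):
  P(Y=0) = 0.292 + 0.402 = 0.694
  P(Y=1) = 0.038 + 0.268 = 0.306
H(X|Y) = Σ_y P(y)·H(X|Y=y):
  Y=0: P(Y=0) = 0.694, P(X|Y=0) = (146/347, 201/347) → H(X|Y=0) = 0.9818
  Y=1: P(Y=1) = 0.306, P(X|Y=1) = (19/153, 134/153) → H(X|Y=1) = 0.5413
H(X|Y) = 0.694·0.9818 + 0.306·0.5413 = 0.8470 bits

I(X;Y) = H(X) - H(X|Y) = 0.9149 - 0.8470 = 0.0679 bits

Cross-check via I(X;Y) = H(X) + H(Y) - H(X,Y): computing H(Y) from the column sums and H(X,Y) from the 4 cells in the same way gives H(Y) = 0.8885 bits and H(X,Y) = 1.7355 bits, so
I(X;Y) = 0.9149 + 0.8885 - 1.7355 = 0.0679 bits ✓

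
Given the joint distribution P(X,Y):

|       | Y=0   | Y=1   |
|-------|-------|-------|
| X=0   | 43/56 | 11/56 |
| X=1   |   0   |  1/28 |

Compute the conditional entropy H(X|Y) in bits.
0.1438 bits

H(X|Y) = H(X,Y) - H(Y)

H(X,Y) = -Σ_{x,y} P(x,y) log₂ P(x,y). Per-cell terms -P(x,y)·log₂P(x,y):
  X=0: 0.2926, 0.4612
  X=1: 0.0000, 0.1717
  (cells with P = 0 contribute 0)
Sum of the 4 terms: H(X,Y) = 0.9255 bits

Marginal of Y (column sums):
  P(Y=0) = 43/56 + 0 = 43/56
  P(Y=1) = 11/56 + 1/28 = 13/56
H(Y) = -[(43/56)·log₂(43/56) + (13/56)·log₂(13/56)]
  = 0.2926 + 0.4891 = 0.7817 bits

H(X|Y) = H(X,Y) - H(Y) = 0.9255 - 0.7817 = 0.1438 bits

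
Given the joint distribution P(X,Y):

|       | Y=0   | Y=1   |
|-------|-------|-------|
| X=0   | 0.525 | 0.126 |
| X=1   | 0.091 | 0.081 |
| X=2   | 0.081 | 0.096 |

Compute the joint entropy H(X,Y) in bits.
2.0912 bits

H(X,Y) = -Σ_{x,y} P(x,y) log₂ P(x,y). Per-cell terms -P(x,y)·log₂P(x,y):
  X=0: 0.48805, 0.37655
  X=1: 0.31468, 0.29370
  X=2: 0.29370, 0.32456
Sum of the 6 terms: H(X,Y) = 2.0912 bits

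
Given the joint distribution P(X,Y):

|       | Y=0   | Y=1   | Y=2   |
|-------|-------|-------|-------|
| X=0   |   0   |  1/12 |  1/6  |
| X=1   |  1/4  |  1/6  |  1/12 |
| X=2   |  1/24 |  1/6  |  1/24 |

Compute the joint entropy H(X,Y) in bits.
2.7721 bits

H(X,Y) = -Σ_{x,y} P(x,y) log₂ P(x,y). Per-cell terms -P(x,y)·log₂P(x,y):
  X=0: 0.00000, 0.29875, 0.43083
  X=1: 0.50000, 0.43083, 0.29875
  X=2: 0.19104, 0.43083, 0.19104
  (cells with P = 0 contribute 0)
Sum of the 9 terms: H(X,Y) = 2.7721 bits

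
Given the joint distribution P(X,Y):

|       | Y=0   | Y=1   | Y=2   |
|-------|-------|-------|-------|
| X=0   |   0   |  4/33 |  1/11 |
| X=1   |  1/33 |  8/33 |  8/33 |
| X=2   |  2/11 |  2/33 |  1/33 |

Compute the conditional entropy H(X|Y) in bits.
1.1427 bits

H(X|Y) = H(X,Y) - H(Y)

H(X,Y) = -Σ_{x,y} P(x,y) log₂ P(x,y). Per-cell terms -P(x,y)·log₂P(x,y):
  X=0: 0.00000, 0.36902, 0.31449
  X=1: 0.15286, 0.49561, 0.49561
  X=2: 0.44717, 0.24511, 0.15286
  (cells with P = 0 contribute 0)
Sum of the 9 terms: H(X,Y) = 2.6727 bits

Marginal of Y (column sums):
  P(Y=0) = 0 + 1/33 + 2/11 = 7/33
  P(Y=1) = 4/33 + 8/33 + 2/33 = 14/33
  P(Y=2) = 1/11 + 8/33 + 1/33 = 4/11
H(Y) = -[(7/33)·log₂(7/33) + (14/33)·log₂(14/33) + (4/11)·log₂(4/11)]
  = 0.47452 + 0.52480 + 0.53070 = 1.5300 bits

H(X|Y) = H(X,Y) - H(Y) = 2.6727 - 1.5300 = 1.1427 bits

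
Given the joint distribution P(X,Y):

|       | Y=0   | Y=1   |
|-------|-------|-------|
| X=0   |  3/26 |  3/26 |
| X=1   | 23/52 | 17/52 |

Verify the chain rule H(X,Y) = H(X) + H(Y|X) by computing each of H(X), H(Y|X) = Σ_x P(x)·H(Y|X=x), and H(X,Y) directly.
H(X) = 0.7793 bits, H(Y|X) = 0.9875 bits, H(X,Y) = 1.7668 bits

Marginal of X (row sums):
  P(X=0) = 3/26 + 3/26 = 3/13
  P(X=1) = 23/52 + 17/52 = 10/13
H(X) = -[(3/13)·log₂(3/13) + (10/13)·log₂(10/13)]
  = 0.4881871 + 0.2911628 = 0.7793 bits

H(Y|X) = Σ_x P(x)·H(Y|X=x):
  X=0: P(X=0) = 3/13, P(Y|X=0) = (1/2, 1/2) → H(Y|X=0) = 1.0000000
  X=1: P(X=1) = 10/13, P(Y|X=1) = (23/40, 17/40) → H(Y|X=1) = 0.9837083
H(Y|X) = (3/13)·1.0000000 + (10/13)·0.9837083 = 0.9875 bits

H(X,Y) = -Σ_{x,y} P(x,y) log₂ P(x,y). Per-cell terms -P(x,y)·log₂P(x,y):
  X=0: 0.3594781, 0.3594781
  X=1: 0.5205421, 0.5273194
Sum of the 4 terms: H(X,Y) = 1.7668 bits

Chain rule check:
  H(X) + H(Y|X) = 0.7793 + 0.9875 = 1.7668 bits
  H(X,Y) = 1.7668 bits
✓ Chain rule verified.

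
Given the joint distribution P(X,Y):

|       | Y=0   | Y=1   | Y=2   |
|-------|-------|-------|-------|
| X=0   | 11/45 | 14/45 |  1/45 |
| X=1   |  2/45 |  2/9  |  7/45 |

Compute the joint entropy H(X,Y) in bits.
2.2424 bits

H(X,Y) = -Σ_{x,y} P(x,y) log₂ P(x,y). Per-cell terms -P(x,y)·log₂P(x,y):
  X=0: 0.49681, 0.52407, 0.12204
  X=1: 0.19964, 0.48221, 0.41759
Sum of the 6 terms: H(X,Y) = 2.2424 bits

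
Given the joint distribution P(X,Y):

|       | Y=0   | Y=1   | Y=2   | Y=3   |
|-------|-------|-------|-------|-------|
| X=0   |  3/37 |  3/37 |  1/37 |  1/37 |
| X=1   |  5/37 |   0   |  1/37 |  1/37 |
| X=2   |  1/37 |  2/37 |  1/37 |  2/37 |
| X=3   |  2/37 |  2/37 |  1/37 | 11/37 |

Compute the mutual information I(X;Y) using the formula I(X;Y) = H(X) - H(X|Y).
0.3366 bits

I(X;Y) = H(X) - H(X|Y)

Marginal of X (row sums):
  P(X=0) = 3/37 + 3/37 + 1/37 + 1/37 = 8/37
  P(X=1) = 5/37 + 0 + 1/37 + 1/37 = 7/37
  P(X=2) = 1/37 + 2/37 + 1/37 + 2/37 = 6/37
  P(X=3) = 2/37 + 2/37 + 1/37 + 11/37 = 16/37
H(X) = -[(8/37)·log₂(8/37) + (7/37)·log₂(7/37) + (6/37)·log₂(6/37) + (16/37)·log₂(16/37)]
  = 0.4777 + 0.4545 + 0.4256 + 0.5230 = 1.8808 bits

Marginal of Y (column sums):
  P(Y=0) = 3/37 + 5/37 + 1/37 + 2/37 = 11/37
  P(Y=1) = 3/37 + 0 + 2/37 + 2/37 = 7/37
  P(Y=2) = 1/37 + 1/37 + 1/37 + 1/37 = 4/37
  P(Y=3) = 1/37 + 1/37 + 2/37 + 11/37 = 15/37
H(X|Y) = Σ_y P(y)·H(X|Y=y):
  Y=0: P(Y=0) = 11/37, P(X|Y=0) = (3/11, 5/11, 1/11, 2/11) → H(X|Y=0) = 1.7899
  Y=1: P(Y=1) = 7/37, P(X|Y=1) = (3/7, 0, 2/7, 2/7) → H(X|Y=1) = 1.5567
  Y=2: P(Y=2) = 4/37, P(X|Y=2) = (1/4, 1/4, 1/4, 1/4) → H(X|Y=2) = 2.0000
  Y=3: P(Y=3) = 15/37, P(X|Y=3) = (1/15, 1/15, 2/15, 11/15) → H(X|Y=3) = 1.2366
H(X|Y) = (11/37)·1.7899 + (7/37)·1.5567 + (4/37)·2.0000 + (15/37)·1.2366 = 1.5442 bits

I(X;Y) = H(X) - H(X|Y) = 1.8808 - 1.5442 = 0.3366 bits

Cross-check via I(X;Y) = H(X) + H(Y) - H(X,Y): computing H(Y) from the column sums and H(X,Y) from the 16 cells in the same way gives H(Y) = 1.8498 bits and H(X,Y) = 3.3940 bits, so
I(X;Y) = 1.8808 + 1.8498 - 3.3940 = 0.3366 bits ✓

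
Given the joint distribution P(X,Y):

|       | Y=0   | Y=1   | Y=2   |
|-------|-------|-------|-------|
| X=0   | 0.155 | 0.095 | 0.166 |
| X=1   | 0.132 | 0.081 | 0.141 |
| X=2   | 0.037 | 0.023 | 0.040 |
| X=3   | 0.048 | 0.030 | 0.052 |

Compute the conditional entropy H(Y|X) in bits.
1.5466 bits

H(Y|X) = H(X,Y) - H(X)

H(X,Y) = -Σ_{x,y} P(x,y) log₂ P(x,y). Per-cell terms -P(x,y)·log₂P(x,y):
  X=0: 0.41689728, 0.32261322, 0.43006365
  X=1: 0.38562350, 0.29370068, 0.39849884
  X=2: 0.17598424, 0.12517111, 0.18575425
  X=3: 0.21027945, 0.15176681, 0.22179792
Sum of the 12 terms: H(X,Y) = 3.31815095 bits

Marginal of X (row sums):
  P(X=0) = 0.155 + 0.095 + 0.166 = 0.416
  P(X=1) = 0.132 + 0.081 + 0.141 = 0.354
  P(X=2) = 0.037 + 0.023 + 0.040 = 0.100
  P(X=3) = 0.048 + 0.030 + 0.052 = 0.130
H(X) = -[0.416·log₂(0.416) + 0.354·log₂(0.354) + 0.100·log₂(0.100) + 0.130·log₂(0.130)]
  = 0.52638334 + 0.53035527 + 0.33219281 + 0.38264414 = 1.77157556 bits

H(Y|X) = H(X,Y) - H(X) = 3.31815095 - 1.77157556 = 1.5466 bits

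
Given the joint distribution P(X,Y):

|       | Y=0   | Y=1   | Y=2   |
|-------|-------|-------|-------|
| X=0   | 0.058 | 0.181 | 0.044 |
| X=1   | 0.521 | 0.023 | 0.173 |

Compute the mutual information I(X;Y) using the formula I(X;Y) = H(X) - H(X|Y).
0.3261 bits

I(X;Y) = H(X) - H(X|Y)

Marginal of X (row sums):
  P(X=0) = 0.058 + 0.181 + 0.044 = 0.283
  P(X=1) = 0.521 + 0.023 + 0.173 = 0.717
H(X) = -[0.283·log₂(0.283) + 0.717·log₂(0.717)]
  = 0.51538 + 0.34413 = 0.8595 bits

Marginal of Y (column sums):
  P(Y=0) = 0.058 + 0.521 = 0.579
  P(Y=1) = 0.181 + 0.023 = 0.204
  P(Y=2) = 0.044 + 0.173 = 0.217
H(X|Y) = Σ_y P(y)·H(X|Y=y):
  Y=0: P(Y=0) = 0.579, P(X|Y=0) = (58/579, 521/579) → H(X|Y=0) = 0.46954
  Y=1: P(Y=1) = 0.204, P(X|Y=1) = (181/204, 23/204) → H(X|Y=1) = 0.50814
  Y=2: P(Y=2) = 0.217, P(X|Y=2) = (44/217, 173/217) → H(X|Y=2) = 0.72742
H(X|Y) = 0.579·0.46954 + 0.204·0.50814 + 0.217·0.72742 = 0.5334 bits

I(X;Y) = H(X) - H(X|Y) = 0.8595 - 0.5334 = 0.3261 bits

Cross-check via I(X;Y) = H(X) + H(Y) - H(X,Y): computing H(Y) from the column sums and H(X,Y) from the 6 cells in the same way gives H(Y) = 1.4026 bits and H(X,Y) = 1.9360 bits, so
I(X;Y) = 0.8595 + 1.4026 - 1.9360 = 0.3261 bits ✓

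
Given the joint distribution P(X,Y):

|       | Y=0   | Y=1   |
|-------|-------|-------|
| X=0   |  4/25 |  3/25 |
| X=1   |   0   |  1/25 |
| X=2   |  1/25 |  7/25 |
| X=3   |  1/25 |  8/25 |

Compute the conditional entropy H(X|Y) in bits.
1.5926 bits

H(X|Y) = H(X,Y) - H(Y)

H(X,Y) = -Σ_{x,y} P(x,y) log₂ P(x,y). Per-cell terms -P(x,y)·log₂P(x,y):
  X=0: 0.42302, 0.36707
  X=1: 0.00000, 0.18575
  X=2: 0.18575, 0.51422
  X=3: 0.18575, 0.52603
  (cells with P = 0 contribute 0)
Sum of the 8 terms: H(X,Y) = 2.3876 bits

Marginal of Y (column sums):
  P(Y=0) = 4/25 + 0 + 1/25 + 1/25 = 6/25
  P(Y=1) = 3/25 + 1/25 + 7/25 + 8/25 = 19/25
H(Y) = -[(6/25)·log₂(6/25) + (19/25)·log₂(19/25)]
  = 0.49413 + 0.30091 = 0.7950 bits

H(X|Y) = H(X,Y) - H(Y) = 2.3876 - 0.7950 = 1.5926 bits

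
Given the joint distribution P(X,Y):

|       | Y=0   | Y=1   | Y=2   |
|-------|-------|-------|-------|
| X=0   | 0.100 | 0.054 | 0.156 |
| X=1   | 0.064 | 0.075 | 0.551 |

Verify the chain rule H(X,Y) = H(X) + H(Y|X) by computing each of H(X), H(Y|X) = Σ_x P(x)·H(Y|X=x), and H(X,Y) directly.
H(X) = 0.8932 bits, H(Y|X) = 1.0924 bits, H(X,Y) = 1.9856 bits

Marginal of X (row sums):
  P(X=0) = 0.100 + 0.054 + 0.156 = 0.310
  P(X=1) = 0.064 + 0.075 + 0.551 = 0.690
H(X) = -[0.310·log₂(0.310) + 0.690·log₂(0.690)]
  = 0.52379 + 0.36938 = 0.8932 bits

H(Y|X) = Σ_x P(x)·H(Y|X=x):
  X=0: P(X=0) = 0.310, P(Y|X=0) = (10/31, 27/155, 78/155) → H(Y|X=0) = 1.46428
  X=1: P(X=1) = 0.690, P(Y|X=1) = (32/345, 5/46, 551/690) → H(Y|X=1) = 0.92536
H(Y|X) = 0.310·1.46428 + 0.690·0.92536 = 1.0924 bits

H(X,Y) = -Σ_{x,y} P(x,y) log₂ P(x,y). Per-cell terms -P(x,y)·log₂P(x,y):
  X=0: 0.33219, 0.22739, 0.41814
  X=1: 0.25381, 0.28027, 0.47379
Sum of the 6 terms: H(X,Y) = 1.9856 bits

Chain rule check:
  H(X) + H(Y|X) = 0.8932 + 1.0924 = 1.9856 bits
  H(X,Y) = 1.9856 bits
✓ Chain rule verified.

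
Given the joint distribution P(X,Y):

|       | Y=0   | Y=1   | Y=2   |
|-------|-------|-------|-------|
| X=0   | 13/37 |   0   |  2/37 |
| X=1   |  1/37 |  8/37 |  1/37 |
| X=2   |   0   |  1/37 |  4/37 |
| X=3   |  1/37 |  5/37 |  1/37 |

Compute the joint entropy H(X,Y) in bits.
2.6766 bits

H(X,Y) = -Σ_{x,y} P(x,y) log₂ P(x,y). Per-cell terms -P(x,y)·log₂P(x,y):
  X=0: 0.5302, 0.0000, 0.2275
  X=1: 0.1408, 0.4777, 0.1408
  X=2: 0.0000, 0.1408, 0.3470
  X=3: 0.1408, 0.3902, 0.1408
  (cells with P = 0 contribute 0)
Sum of the 12 terms: H(X,Y) = 2.6766 bits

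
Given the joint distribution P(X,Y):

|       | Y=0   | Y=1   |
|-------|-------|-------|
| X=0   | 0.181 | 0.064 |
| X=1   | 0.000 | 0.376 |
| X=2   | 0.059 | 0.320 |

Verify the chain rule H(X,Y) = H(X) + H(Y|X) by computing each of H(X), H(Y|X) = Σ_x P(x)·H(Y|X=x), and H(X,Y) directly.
H(X) = 1.5582 bits, H(Y|X) = 0.4394 bits, H(X,Y) = 1.9977 bits

Marginal of X (row sums):
  P(X=0) = 0.181 + 0.064 = 0.245
  P(X=1) = 0.000 + 0.376 = 0.376
  P(X=2) = 0.059 + 0.320 = 0.379
H(X) = -[0.245·log₂(0.245) + 0.376·log₂(0.376) + 0.379·log₂(0.379)]
  = 0.497141 + 0.530609 + 0.530498 = 1.5582 bits

H(Y|X) = Σ_x P(x)·H(Y|X=x):
  X=0: P(X=0) = 0.245, P(Y|X=0) = (181/245, 64/245) → H(Y|X=0) = 0.828589
  X=1: P(X=1) = 0.376, P(Y|X=1) = (0, 1) → H(Y|X=1) = 0.000000
  X=2: P(X=2) = 0.379, P(Y|X=2) = (59/379, 320/379) → H(Y|X=2) = 0.623856
H(Y|X) = 0.245·0.828589 + 0.376·0.000000 + 0.379·0.623856 = 0.4394 bits

H(X,Y) = -Σ_{x,y} P(x,y) log₂ P(x,y). Per-cell terms -P(x,y)·log₂P(x,y):
  X=0: 0.446335, 0.253810
  X=1: 0.000000, 0.530609
  X=2: 0.240905, 0.526034
  (cells with P = 0 contribute 0)
Sum of the 6 terms: H(X,Y) = 1.9977 bits

Chain rule check:
  H(X) + H(Y|X) = 1.5582 + 0.4394 = 1.9976 bits
  H(X,Y) = 1.9977 bits
✓ Chain rule verified (Δ = 0.0001 is 4-dp rounding noise: each of the three values was rounded independently).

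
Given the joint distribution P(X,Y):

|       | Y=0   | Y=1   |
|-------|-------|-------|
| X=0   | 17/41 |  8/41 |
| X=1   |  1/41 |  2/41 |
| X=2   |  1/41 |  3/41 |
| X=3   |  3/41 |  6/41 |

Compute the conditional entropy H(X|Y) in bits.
1.4222 bits

H(X|Y) = H(X,Y) - H(Y)

H(X,Y) = -Σ_{x,y} P(x,y) log₂ P(x,y). Per-cell terms -P(x,y)·log₂P(x,y):
  X=0: 0.526622, 0.460010
  X=1: 0.130672, 0.212564
  X=2: 0.130672, 0.276043
  X=3: 0.276043, 0.405745
Sum of the 8 terms: H(X,Y) = 2.41837 bits

Marginal of Y (column sums):
  P(Y=0) = 17/41 + 1/41 + 1/41 + 3/41 = 22/41
  P(Y=1) = 8/41 + 2/41 + 3/41 + 6/41 = 19/41
H(Y) = -[(22/41)·log₂(22/41) + (19/41)·log₂(19/41)]
  = 0.481918 + 0.514216 = 0.99613 bits

H(X|Y) = H(X,Y) - H(Y) = 2.41837 - 0.99613 = 1.4222 bits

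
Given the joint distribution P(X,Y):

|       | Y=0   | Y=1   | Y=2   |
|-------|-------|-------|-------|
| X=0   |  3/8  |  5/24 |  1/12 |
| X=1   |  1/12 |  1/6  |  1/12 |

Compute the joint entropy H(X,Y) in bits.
2.3292 bits

H(X,Y) = -Σ_{x,y} P(x,y) log₂ P(x,y). Per-cell terms -P(x,y)·log₂P(x,y):
  X=0: 0.53064, 0.47147, 0.29875
  X=1: 0.29875, 0.43083, 0.29875
Sum of the 6 terms: H(X,Y) = 2.3292 bits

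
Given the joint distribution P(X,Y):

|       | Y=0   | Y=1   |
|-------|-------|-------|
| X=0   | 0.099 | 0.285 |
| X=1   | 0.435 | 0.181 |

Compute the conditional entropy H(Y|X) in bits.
0.8543 bits

H(Y|X) = H(X,Y) - H(X)

H(X,Y) = -Σ_{x,y} P(x,y) log₂ P(x,y). Per-cell terms -P(x,y)·log₂P(x,y):
  X=0: 0.330306, 0.516125
  X=1: 0.522397, 0.446335
Sum of the 4 terms: H(X,Y) = 1.81516 bits

Marginal of X (row sums):
  P(X=0) = 0.099 + 0.285 = 0.384
  P(X=1) = 0.435 + 0.181 = 0.616
H(X) = -[0.384·log₂(0.384) + 0.616·log₂(0.616)]
  = 0.530236 + 0.430583 = 0.96082 bits

H(Y|X) = H(X,Y) - H(X) = 1.81516 - 0.96082 = 0.8543 bits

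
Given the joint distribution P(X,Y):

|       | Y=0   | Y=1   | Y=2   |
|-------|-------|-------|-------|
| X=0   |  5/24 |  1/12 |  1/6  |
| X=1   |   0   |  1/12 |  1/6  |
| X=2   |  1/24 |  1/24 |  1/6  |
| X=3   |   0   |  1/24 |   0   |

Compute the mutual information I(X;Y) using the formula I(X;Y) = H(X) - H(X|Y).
0.2723 bits

I(X;Y) = H(X) - H(X|Y)

Marginal of X (row sums):
  P(X=0) = 5/24 + 1/12 + 1/6 = 11/24
  P(X=1) = 0 + 1/12 + 1/6 = 1/4
  P(X=2) = 1/24 + 1/24 + 1/6 = 1/4
  P(X=3) = 0 + 1/24 + 0 = 1/24
H(X) = -[(11/24)·log₂(11/24) + (1/4)·log₂(1/4) + (1/4)·log₂(1/4) + (1/24)·log₂(1/24)]
  = 0.5159 + 0.5000 + 0.5000 + 0.1910 = 1.7069 bits

Marginal of Y (column sums):
  P(Y=0) = 5/24 + 0 + 1/24 + 0 = 1/4
  P(Y=1) = 1/12 + 1/12 + 1/24 + 1/24 = 1/4
  P(Y=2) = 1/6 + 1/6 + 1/6 + 0 = 1/2
H(X|Y) = Σ_y P(y)·H(X|Y=y):
  Y=0: P(Y=0) = 1/4, P(X|Y=0) = (5/6, 0, 1/6, 0) → H(X|Y=0) = 0.6500
  Y=1: P(Y=1) = 1/4, P(X|Y=1) = (1/3, 1/3, 1/6, 1/6) → H(X|Y=1) = 1.9183
  Y=2: P(Y=2) = 1/2, P(X|Y=2) = (1/3, 1/3, 1/3, 0) → H(X|Y=2) = 1.5850
H(X|Y) = (1/4)·0.6500 + (1/4)·1.9183 + (1/2)·1.5850 = 1.4346 bits

I(X;Y) = H(X) - H(X|Y) = 1.7069 - 1.4346 = 0.2723 bits

Cross-check via I(X;Y) = H(X) + H(Y) - H(X,Y): computing H(Y) from the column sums and H(X,Y) from the 12 cells in the same way gives H(Y) = 1.5000 bits and H(X,Y) = 2.9346 bits, so
I(X;Y) = 1.7069 + 1.5000 - 2.9346 = 0.2723 bits ✓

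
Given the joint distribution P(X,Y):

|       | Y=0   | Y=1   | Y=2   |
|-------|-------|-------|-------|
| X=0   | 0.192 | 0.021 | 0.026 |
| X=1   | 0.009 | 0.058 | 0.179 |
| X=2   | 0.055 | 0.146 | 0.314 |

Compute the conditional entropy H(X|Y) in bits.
1.1364 bits

H(X|Y) = H(X,Y) - H(Y)

H(X,Y) = -Σ_{x,y} P(x,y) log₂ P(x,y). Per-cell terms -P(x,y)·log₂P(x,y):
  X=0: 0.4571, 0.1170, 0.1369
  X=1: 0.0612, 0.2383, 0.4443
  X=2: 0.2301, 0.4053, 0.5247
Sum of the 9 terms: H(X,Y) = 2.6149 bits

Marginal of Y (column sums):
  P(Y=0) = 0.192 + 0.009 + 0.055 = 0.256
  P(Y=1) = 0.021 + 0.058 + 0.146 = 0.225
  P(Y=2) = 0.026 + 0.179 + 0.314 = 0.519
H(Y) = -[0.256·log₂(0.256) + 0.225·log₂(0.225) + 0.519·log₂(0.519)]
  = 0.5032 + 0.4842 + 0.4911 = 1.4785 bits

H(X|Y) = H(X,Y) - H(Y) = 2.6149 - 1.4785 = 1.1364 bits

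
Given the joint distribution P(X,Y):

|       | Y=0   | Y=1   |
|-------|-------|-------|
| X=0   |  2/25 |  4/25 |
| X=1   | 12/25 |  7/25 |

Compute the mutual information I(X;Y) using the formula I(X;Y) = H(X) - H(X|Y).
0.0476 bits

I(X;Y) = H(X) - H(X|Y)

Marginal of X (row sums):
  P(X=0) = 2/25 + 4/25 = 6/25
  P(X=1) = 12/25 + 7/25 = 19/25
H(X) = -[(6/25)·log₂(6/25) + (19/25)·log₂(19/25)]
  = 0.49413 + 0.30091 = 0.7950 bits

Marginal of Y (column sums):
  P(Y=0) = 2/25 + 12/25 = 14/25
  P(Y=1) = 4/25 + 7/25 = 11/25
H(X|Y) = Σ_y P(y)·H(X|Y=y):
  Y=0: P(Y=0) = 14/25, P(X|Y=0) = (1/7, 6/7) → H(X|Y=0) = 0.59167
  Y=1: P(Y=1) = 11/25, P(X|Y=1) = (4/11, 7/11) → H(X|Y=1) = 0.94566
H(X|Y) = (14/25)·0.59167 + (11/25)·0.94566 = 0.7474 bits

I(X;Y) = H(X) - H(X|Y) = 0.7950 - 0.7474 = 0.0476 bits

Cross-check via I(X;Y) = H(X) + H(Y) - H(X,Y): computing H(Y) from the column sums and H(X,Y) from the 4 cells in the same way gives H(Y) = 0.9896 bits and H(X,Y) = 1.7370 bits, so
I(X;Y) = 0.7950 + 0.9896 - 1.7370 = 0.0476 bits ✓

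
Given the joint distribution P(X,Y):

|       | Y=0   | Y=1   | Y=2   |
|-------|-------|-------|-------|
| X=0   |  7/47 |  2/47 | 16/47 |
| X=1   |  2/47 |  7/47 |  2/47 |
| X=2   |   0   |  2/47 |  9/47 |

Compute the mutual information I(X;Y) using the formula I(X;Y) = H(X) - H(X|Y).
0.2921 bits

I(X;Y) = H(X) - H(X|Y)

Marginal of X (row sums):
  P(X=0) = 7/47 + 2/47 + 16/47 = 25/47
  P(X=1) = 2/47 + 7/47 + 2/47 = 11/47
  P(X=2) = 0 + 2/47 + 9/47 = 11/47
H(X) = -[(25/47)·log₂(25/47) + (11/47)·log₂(11/47) + (11/47)·log₂(11/47)]
  = 0.484432 + 0.490356 + 0.490356 = 1.46514 bits

Marginal of Y (column sums):
  P(Y=0) = 7/47 + 2/47 + 0 = 9/47
  P(Y=1) = 2/47 + 7/47 + 2/47 = 11/47
  P(Y=2) = 16/47 + 2/47 + 9/47 = 27/47
H(X|Y) = Σ_y P(y)·H(X|Y=y):
  Y=0: P(Y=0) = 9/47, P(X|Y=0) = (7/9, 2/9, 0) → H(X|Y=0) = 0.764205
  Y=1: P(Y=1) = 11/47, P(X|Y=1) = (2/11, 7/11, 2/11) → H(X|Y=1) = 1.309297
  Y=2: P(Y=2) = 27/47, P(X|Y=2) = (16/27, 2/27, 1/3) → H(X|Y=2) = 1.253801
H(X|Y) = (9/47)·0.764205 + (11/47)·1.309297 + (27/47)·1.253801 = 1.17304 bits

I(X;Y) = H(X) - H(X|Y) = 1.46514 - 1.17304 = 0.2921 bits

Cross-check via I(X;Y) = H(X) + H(Y) - H(X,Y): computing H(Y) from the column sums and H(X,Y) from the 9 cells in the same way gives H(Y) = 1.40640 bits and H(X,Y) = 2.57943 bits, so
I(X;Y) = 1.46514 + 1.40640 - 2.57943 = 0.2921 bits ✓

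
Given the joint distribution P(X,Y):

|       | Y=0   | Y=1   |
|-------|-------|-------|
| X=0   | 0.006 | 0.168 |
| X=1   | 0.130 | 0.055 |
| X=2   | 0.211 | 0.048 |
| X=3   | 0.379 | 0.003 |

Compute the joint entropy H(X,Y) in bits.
2.3290 bits

H(X,Y) = -Σ_{x,y} P(x,y) log₂ P(x,y). Per-cell terms -P(x,y)·log₂P(x,y):
  X=0: 0.044285, 0.432342
  X=1: 0.382644, 0.230143
  X=2: 0.473629, 0.210279
  X=3: 0.530498, 0.025142
Sum of the 8 terms: H(X,Y) = 2.3290 bits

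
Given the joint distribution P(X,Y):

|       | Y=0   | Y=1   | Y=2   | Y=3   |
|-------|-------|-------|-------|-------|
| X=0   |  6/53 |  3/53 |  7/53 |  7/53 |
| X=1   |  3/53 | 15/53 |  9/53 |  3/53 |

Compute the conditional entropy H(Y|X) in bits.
1.7932 bits

H(Y|X) = H(X,Y) - H(X)

H(X,Y) = -Σ_{x,y} P(x,y) log₂ P(x,y). Per-cell terms -P(x,y)·log₂P(x,y):
  X=0: 0.35581, 0.23451, 0.38574, 0.38574
  X=1: 0.23451, 0.51539, 0.43438, 0.23451
Sum of the 8 terms: H(X,Y) = 2.7806 bits

Marginal of X (row sums):
  P(X=0) = 6/53 + 3/53 + 7/53 + 7/53 = 23/53
  P(X=1) = 3/53 + 15/53 + 9/53 + 3/53 = 30/53
H(X) = -[(23/53)·log₂(23/53) + (30/53)·log₂(30/53)]
  = 0.52265 + 0.46473 = 0.9874 bits

H(Y|X) = H(X,Y) - H(X) = 2.7806 - 0.9874 = 1.7932 bits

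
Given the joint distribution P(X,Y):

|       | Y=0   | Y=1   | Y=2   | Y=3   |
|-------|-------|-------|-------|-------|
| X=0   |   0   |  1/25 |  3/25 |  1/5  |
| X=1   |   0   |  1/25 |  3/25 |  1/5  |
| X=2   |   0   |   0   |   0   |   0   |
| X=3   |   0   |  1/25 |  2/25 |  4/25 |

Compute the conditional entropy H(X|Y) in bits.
1.5732 bits

H(X|Y) = H(X,Y) - H(Y)

H(X,Y) = -Σ_{x,y} P(x,y) log₂ P(x,y). Per-cell terms -P(x,y)·log₂P(x,y):
  X=0: 0.00000, 0.18575, 0.36707, 0.46439
  X=1: 0.00000, 0.18575, 0.36707, 0.46439
  X=2: 0.00000, 0.00000, 0.00000, 0.00000
  X=3: 0.00000, 0.18575, 0.29151, 0.42302
  (cells with P = 0 contribute 0)
Sum of the 16 terms: H(X,Y) = 2.9347 bits

Marginal of Y (column sums):
  P(Y=0) = 0 + 0 + 0 + 0 = 0
  P(Y=1) = 1/25 + 1/25 + 0 + 1/25 = 3/25
  P(Y=2) = 3/25 + 3/25 + 0 + 2/25 = 8/25
  P(Y=3) = 1/5 + 1/5 + 0 + 4/25 = 14/25
H(Y) = -[(3/25)·log₂(3/25) + (8/25)·log₂(8/25) + (14/25)·log₂(14/25)]   (outcomes with P = 0 contribute 0)
  = 0.36707 + 0.52603 + 0.46844 = 1.3615 bits

H(X|Y) = H(X,Y) - H(Y) = 2.9347 - 1.3615 = 1.5732 bits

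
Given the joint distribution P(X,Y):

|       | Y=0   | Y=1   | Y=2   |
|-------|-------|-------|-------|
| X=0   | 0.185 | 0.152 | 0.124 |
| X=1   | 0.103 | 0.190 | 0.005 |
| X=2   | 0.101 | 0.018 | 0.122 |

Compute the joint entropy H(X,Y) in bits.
2.8768 bits

H(X,Y) = -Σ_{x,y} P(x,y) log₂ P(x,y). Per-cell terms -P(x,y)·log₂P(x,y):
  X=0: 0.4504, 0.4131, 0.3734
  X=1: 0.3378, 0.4552, 0.0382
  X=2: 0.3341, 0.1043, 0.3703
Sum of the 9 terms: H(X,Y) = 2.8768 bits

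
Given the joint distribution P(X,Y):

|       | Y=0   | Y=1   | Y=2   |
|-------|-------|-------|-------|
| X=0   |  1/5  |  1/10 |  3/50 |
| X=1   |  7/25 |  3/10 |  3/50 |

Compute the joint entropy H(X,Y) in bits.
2.3190 bits

H(X,Y) = -Σ_{x,y} P(x,y) log₂ P(x,y). Per-cell terms -P(x,y)·log₂P(x,y):
  X=0: 0.464386, 0.332193, 0.243534
  X=1: 0.514220, 0.521090, 0.243534
Sum of the 6 terms: H(X,Y) = 2.3190 bits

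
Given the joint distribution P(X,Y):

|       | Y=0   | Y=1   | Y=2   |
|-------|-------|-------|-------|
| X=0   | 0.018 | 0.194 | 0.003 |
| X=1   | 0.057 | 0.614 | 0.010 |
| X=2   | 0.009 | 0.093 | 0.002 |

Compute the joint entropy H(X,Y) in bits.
1.7203 bits

H(X,Y) = -Σ_{x,y} P(x,y) log₂ P(x,y). Per-cell terms -P(x,y)·log₂P(x,y):
  X=0: 0.1043, 0.4590, 0.0251
  X=1: 0.2356, 0.4321, 0.0664
  X=2: 0.0612, 0.3187, 0.0179
Sum of the 9 terms: H(X,Y) = 1.7203 bits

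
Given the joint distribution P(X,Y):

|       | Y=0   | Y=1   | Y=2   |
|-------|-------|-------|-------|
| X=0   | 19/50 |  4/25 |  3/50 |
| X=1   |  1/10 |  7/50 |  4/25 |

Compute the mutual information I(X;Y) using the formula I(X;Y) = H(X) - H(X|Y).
0.1316 bits

I(X;Y) = H(X) - H(X|Y)

Marginal of X (row sums):
  P(X=0) = 19/50 + 4/25 + 3/50 = 3/5
  P(X=1) = 1/10 + 7/50 + 4/25 = 2/5
H(X) = -[(3/5)·log₂(3/5) + (2/5)·log₂(2/5)]
  = 0.4422 + 0.5288 = 0.9710 bits

Marginal of Y (column sums):
  P(Y=0) = 19/50 + 1/10 = 12/25
  P(Y=1) = 4/25 + 7/50 = 3/10
  P(Y=2) = 3/50 + 4/25 = 11/50
H(X|Y) = Σ_y P(y)·H(X|Y=y):
  Y=0: P(Y=0) = 12/25, P(X|Y=0) = (19/24, 5/24) → H(X|Y=0) = 0.7383
  Y=1: P(Y=1) = 3/10, P(X|Y=1) = (8/15, 7/15) → H(X|Y=1) = 0.9968
  Y=2: P(Y=2) = 11/50, P(X|Y=2) = (3/11, 8/11) → H(X|Y=2) = 0.8454
H(X|Y) = (12/25)·0.7383 + (3/10)·0.9968 + (11/50)·0.8454 = 0.8394 bits

I(X;Y) = H(X) - H(X|Y) = 0.9710 - 0.8394 = 0.1316 bits

Cross-check via I(X;Y) = H(X) + H(Y) - H(X,Y): computing H(Y) from the column sums and H(X,Y) from the 6 cells in the same way gives H(Y) = 1.5099 bits and H(X,Y) = 2.3493 bits, so
I(X;Y) = 0.9710 + 1.5099 - 2.3493 = 0.1316 bits ✓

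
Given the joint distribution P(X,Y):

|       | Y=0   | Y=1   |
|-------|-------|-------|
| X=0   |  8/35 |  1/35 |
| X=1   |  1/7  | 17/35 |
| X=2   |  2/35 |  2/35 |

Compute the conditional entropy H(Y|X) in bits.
0.7297 bits

H(Y|X) = H(X,Y) - H(X)

H(X,Y) = -Σ_{x,y} P(x,y) log₂ P(x,y). Per-cell terms -P(x,y)·log₂P(x,y):
  X=0: 0.48669, 0.14655
  X=1: 0.40105, 0.50603
  X=2: 0.23596, 0.23596
Sum of the 6 terms: H(X,Y) = 2.0122 bits

Marginal of X (row sums):
  P(X=0) = 8/35 + 1/35 = 9/35
  P(X=1) = 1/7 + 17/35 = 22/35
  P(X=2) = 2/35 + 2/35 = 4/35
H(X) = -[(9/35)·log₂(9/35) + (22/35)·log₂(22/35) + (4/35)·log₂(4/35)]
  = 0.50383 + 0.42105 + 0.35763 = 1.2825 bits

H(Y|X) = H(X,Y) - H(X) = 2.0122 - 1.2825 = 0.7297 bits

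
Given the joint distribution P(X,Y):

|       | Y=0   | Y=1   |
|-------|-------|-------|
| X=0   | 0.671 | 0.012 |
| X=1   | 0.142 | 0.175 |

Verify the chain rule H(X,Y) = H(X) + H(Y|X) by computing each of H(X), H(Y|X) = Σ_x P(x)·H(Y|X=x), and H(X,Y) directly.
H(X) = 0.9011 bits, H(Y|X) = 0.4016 bits, H(X,Y) = 1.3027 bits

Marginal of X (row sums):
  P(X=0) = 0.671 + 0.012 = 0.683
  P(X=1) = 0.142 + 0.175 = 0.317
H(X) = -[0.683·log₂(0.683) + 0.317·log₂(0.317)]
  = 0.37568 + 0.52541 = 0.9011 bits

H(Y|X) = Σ_x P(x)·H(Y|X=x):
  X=0: P(X=0) = 0.683, P(Y|X=0) = (671/683, 12/683) → H(Y|X=0) = 0.12757
  X=1: P(X=1) = 0.317, P(Y|X=1) = (142/317, 175/317) → H(Y|X=1) = 0.99217
H(Y|X) = 0.683·0.12757 + 0.317·0.99217 = 0.4016 bits

H(X,Y) = -Σ_{x,y} P(x,y) log₂ P(x,y). Per-cell terms -P(x,y)·log₂P(x,y):
  X=0: 0.38624, 0.07657
  X=1: 0.39988, 0.44005
Sum of the 4 terms: H(X,Y) = 1.3027 bits

Chain rule check:
  H(X) + H(Y|X) = 0.9011 + 0.4016 = 1.3027 bits
  H(X,Y) = 1.3027 bits
✓ Chain rule verified.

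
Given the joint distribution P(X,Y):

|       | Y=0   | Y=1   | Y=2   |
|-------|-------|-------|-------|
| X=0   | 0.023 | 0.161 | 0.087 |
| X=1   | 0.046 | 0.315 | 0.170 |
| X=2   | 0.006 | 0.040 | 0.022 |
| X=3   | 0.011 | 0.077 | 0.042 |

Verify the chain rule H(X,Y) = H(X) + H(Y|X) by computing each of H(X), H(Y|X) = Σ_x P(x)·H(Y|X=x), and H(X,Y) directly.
H(X) = 1.6418 bits, H(Y|X) = 1.2777 bits, H(X,Y) = 2.9194 bits

Marginal of X (row sums):
  P(X=0) = 0.023 + 0.161 + 0.087 = 0.271
  P(X=1) = 0.046 + 0.315 + 0.170 = 0.531
  P(X=2) = 0.006 + 0.040 + 0.022 = 0.068
  P(X=3) = 0.011 + 0.077 + 0.042 = 0.130
H(X) = -[0.271·log₂(0.271) + 0.531·log₂(0.531) + 0.068·log₂(0.068) + 0.130·log₂(0.130)]
  = 0.51047 + 0.48492 + 0.26373 + 0.38264 = 1.6418 bits

H(Y|X) = Σ_x P(x)·H(Y|X=x):
  X=0: P(X=0) = 0.271, P(Y|X=0) = (23/271, 161/271, 87/271) → H(Y|X=0) = 1.27456
  X=1: P(X=1) = 0.531, P(Y|X=1) = (46/531, 35/59, 170/531) → H(Y|X=1) = 1.27869
  X=2: P(X=2) = 0.068, P(Y|X=2) = (3/34, 10/17, 11/34) → H(Y|X=2) = 1.28607
  X=3: P(X=3) = 0.130, P(Y|X=3) = (11/130, 77/130, 21/65) → H(Y|X=3) = 1.27565
H(Y|X) = 0.271·1.27456 + 0.531·1.27869 + 0.068·1.28607 + 0.130·1.27565 = 1.2777 bits

H(X,Y) = -Σ_{x,y} P(x,y) log₂ P(x,y). Per-cell terms -P(x,y)·log₂P(x,y):
  X=0: 0.12517, 0.42421, 0.30649
  X=1: 0.20434, 0.52497, 0.43459
  X=2: 0.04428, 0.18575, 0.12114
  X=3: 0.07157, 0.28482, 0.19209
Sum of the 12 terms: H(X,Y) = 2.9194 bits

Chain rule check:
  H(X) + H(Y|X) = 1.6418 + 1.2777 = 2.9195 bits
  H(X,Y) = 2.9194 bits
✓ Chain rule verified (Δ = 0.0001 is 4-dp rounding noise: each of the three values was rounded independently).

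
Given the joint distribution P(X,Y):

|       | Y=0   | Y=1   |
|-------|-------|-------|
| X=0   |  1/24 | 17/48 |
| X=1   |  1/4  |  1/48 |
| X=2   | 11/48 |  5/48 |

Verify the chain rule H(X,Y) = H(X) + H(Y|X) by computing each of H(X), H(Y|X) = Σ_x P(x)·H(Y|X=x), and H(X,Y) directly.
H(X) = 1.5680 bits, H(Y|X) = 0.5968 bits, H(X,Y) = 2.1648 bits

Marginal of X (row sums):
  P(X=0) = 1/24 + 17/48 = 19/48
  P(X=1) = 1/4 + 1/48 = 13/48
  P(X=2) = 11/48 + 5/48 = 1/3
H(X) = -[(19/48)·log₂(19/48) + (13/48)·log₂(13/48) + (1/3)·log₂(1/3)]
  = 0.529243 + 0.510392 + 0.528321 = 1.5680 bits

H(Y|X) = Σ_x P(x)·H(Y|X=x):
  X=0: P(X=0) = 19/48, P(Y|X=0) = (2/19, 17/19) → H(Y|X=0) = 0.485461
  X=1: P(X=1) = 13/48, P(Y|X=1) = (12/13, 1/13) → H(Y|X=1) = 0.391244
  X=2: P(X=2) = 1/3, P(Y|X=2) = (11/16, 5/16) → H(Y|X=2) = 0.896038
H(Y|X) = (19/48)·0.485461 + (13/48)·0.391244 + (1/3)·0.896038 = 0.5968 bits

H(X,Y) = -Σ_{x,y} P(x,y) log₂ P(x,y). Per-cell terms -P(x,y)·log₂P(x,y):
  X=0: 0.191040, 0.530364
  X=1: 0.500000, 0.116353
  X=2: 0.487101, 0.339899
Sum of the 6 terms: H(X,Y) = 2.1648 bits

Chain rule check:
  H(X) + H(Y|X) = 1.5680 + 0.5968 = 2.1648 bits
  H(X,Y) = 2.1648 bits
✓ Chain rule verified.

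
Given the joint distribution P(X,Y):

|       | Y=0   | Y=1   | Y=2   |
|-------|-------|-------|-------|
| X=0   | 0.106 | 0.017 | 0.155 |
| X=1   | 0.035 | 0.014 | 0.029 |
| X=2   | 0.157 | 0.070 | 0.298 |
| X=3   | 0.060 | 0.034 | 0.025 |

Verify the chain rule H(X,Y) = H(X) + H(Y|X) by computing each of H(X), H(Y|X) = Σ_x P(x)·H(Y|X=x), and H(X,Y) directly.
H(X) = 1.6540 bits, H(Y|X) = 1.3605 bits, H(X,Y) = 3.0145 bits

Marginal of X (row sums):
  P(X=0) = 0.106 + 0.017 + 0.155 = 0.278
  P(X=1) = 0.035 + 0.014 + 0.029 = 0.078
  P(X=2) = 0.157 + 0.070 + 0.298 = 0.525
  P(X=3) = 0.060 + 0.034 + 0.025 = 0.119
H(X) = -[0.278·log₂(0.278) + 0.078·log₂(0.078) + 0.525·log₂(0.525) + 0.119·log₂(0.119)]
  = 0.51342 + 0.28707 + 0.48805 + 0.36545 = 1.6540 bits

H(Y|X) = Σ_x P(x)·H(Y|X=x):
  X=0: P(X=0) = 0.278, P(Y|X=0) = (53/139, 17/278, 155/278) → H(Y|X=0) = 1.24683
  X=1: P(X=1) = 0.078, P(Y|X=1) = (35/78, 7/39, 29/78) → H(Y|X=1) = 1.49426
  X=2: P(X=2) = 0.525, P(Y|X=2) = (157/525, 2/15, 298/525) → H(Y|X=2) = 1.37214
  X=3: P(X=3) = 0.119, P(Y|X=3) = (60/119, 2/7, 25/119) → H(Y|X=3) = 1.48739
H(Y|X) = 0.278·1.24683 + 0.078·1.49426 + 0.525·1.37214 + 0.119·1.48739 = 1.3605 bits

H(X,Y) = -Σ_{x,y} P(x,y) log₂ P(x,y). Per-cell terms -P(x,y)·log₂P(x,y):
  X=0: 0.34321, 0.09993, 0.41690
  X=1: 0.16928, 0.08622, 0.14813
  X=2: 0.41937, 0.26856, 0.52049
  X=3: 0.24353, 0.16586, 0.13305
Sum of the 12 terms: H(X,Y) = 3.0145 bits

Chain rule check:
  H(X) + H(Y|X) = 1.6540 + 1.3605 = 3.0145 bits
  H(X,Y) = 3.0145 bits
✓ Chain rule verified.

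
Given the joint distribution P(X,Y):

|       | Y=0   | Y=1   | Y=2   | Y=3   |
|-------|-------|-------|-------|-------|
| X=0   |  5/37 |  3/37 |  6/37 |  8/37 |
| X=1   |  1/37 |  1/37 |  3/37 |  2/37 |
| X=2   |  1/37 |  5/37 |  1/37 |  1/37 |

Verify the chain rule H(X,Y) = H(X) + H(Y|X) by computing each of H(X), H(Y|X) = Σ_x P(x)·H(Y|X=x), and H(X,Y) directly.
H(X) = 1.3781 bits, H(Y|X) = 1.8249 bits, H(X,Y) = 3.2030 bits

Marginal of X (row sums):
  P(X=0) = 5/37 + 3/37 + 6/37 + 8/37 = 22/37
  P(X=1) = 1/37 + 1/37 + 3/37 + 2/37 = 7/37
  P(X=2) = 1/37 + 5/37 + 1/37 + 1/37 = 8/37
H(X) = -[(22/37)·log₂(22/37) + (7/37)·log₂(7/37) + (8/37)·log₂(8/37)]
  = 0.44596 + 0.45445 + 0.47772 = 1.3781 bits

H(Y|X) = Σ_x P(x)·H(Y|X=x):
  X=0: P(X=0) = 22/37, P(Y|X=0) = (5/22, 3/22, 3/11, 4/11) → H(Y|X=0) = 1.91969
  X=1: P(X=1) = 7/37, P(Y|X=1) = (1/7, 1/7, 3/7, 2/7) → H(Y|X=1) = 1.84237
  X=2: P(X=2) = 8/37, P(Y|X=2) = (1/8, 5/8, 1/8, 1/8) → H(Y|X=2) = 1.54879
H(Y|X) = (22/37)·1.91969 + (7/37)·1.84237 + (8/37)·1.54879 = 1.8249 bits

H(X,Y) = -Σ_{x,y} P(x,y) log₂ P(x,y). Per-cell terms -P(x,y)·log₂P(x,y):
  X=0: 0.39021, 0.29388, 0.42559, 0.47772
  X=1: 0.14080, 0.14080, 0.29388, 0.22754
  X=2: 0.14080, 0.39021, 0.14080, 0.14080
Sum of the 12 terms: H(X,Y) = 3.2030 bits

Chain rule check:
  H(X) + H(Y|X) = 1.3781 + 1.8249 = 3.2030 bits
  H(X,Y) = 3.2030 bits
✓ Chain rule verified.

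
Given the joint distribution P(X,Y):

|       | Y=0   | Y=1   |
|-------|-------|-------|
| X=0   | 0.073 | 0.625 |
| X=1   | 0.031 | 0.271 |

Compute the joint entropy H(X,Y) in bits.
1.3653 bits

H(X,Y) = -Σ_{x,y} P(x,y) log₂ P(x,y). Per-cell terms -P(x,y)·log₂P(x,y):
  X=0: 0.2756, 0.4238
  X=1: 0.1554, 0.5105
Sum of the 4 terms: H(X,Y) = 1.3653 bits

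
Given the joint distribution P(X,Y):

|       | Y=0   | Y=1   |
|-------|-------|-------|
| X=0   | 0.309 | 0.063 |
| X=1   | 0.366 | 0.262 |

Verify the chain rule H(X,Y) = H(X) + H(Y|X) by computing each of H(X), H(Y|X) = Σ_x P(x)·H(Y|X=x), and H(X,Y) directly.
H(X) = 0.9522 bits, H(Y|X) = 0.8596 bits, H(X,Y) = 1.8118 bits

Marginal of X (row sums):
  P(X=0) = 0.309 + 0.063 = 0.372
  P(X=1) = 0.366 + 0.262 = 0.628
H(X) = -[0.372·log₂(0.372) + 0.628·log₂(0.628)]
  = 0.5307 + 0.4215 = 0.9522 bits

H(Y|X) = Σ_x P(x)·H(Y|X=x):
  X=0: P(X=0) = 0.372, P(Y|X=0) = (103/124, 21/124) → H(Y|X=0) = 0.6562
  X=1: P(X=1) = 0.628, P(Y|X=1) = (183/314, 131/314) → H(Y|X=1) = 0.9801
H(Y|X) = 0.372·0.6562 + 0.628·0.9801 = 0.8596 bits

H(X,Y) = -Σ_{x,y} P(x,y) log₂ P(x,y). Per-cell terms -P(x,y)·log₂P(x,y):
  X=0: 0.5235, 0.2513
  X=1: 0.5307, 0.5063
Sum of the 4 terms: H(X,Y) = 1.8118 bits

Chain rule check:
  H(X) + H(Y|X) = 0.9522 + 0.8596 = 1.8118 bits
  H(X,Y) = 1.8118 bits
✓ Chain rule verified.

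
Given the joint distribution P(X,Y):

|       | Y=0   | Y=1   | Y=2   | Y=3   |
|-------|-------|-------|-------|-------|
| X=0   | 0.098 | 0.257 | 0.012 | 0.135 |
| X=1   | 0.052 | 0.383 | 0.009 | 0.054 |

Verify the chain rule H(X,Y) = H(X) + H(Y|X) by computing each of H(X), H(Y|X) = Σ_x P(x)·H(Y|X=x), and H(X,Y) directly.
H(X) = 1.0000 bits, H(Y|X) = 1.3394 bits, H(X,Y) = 2.3394 bits

Marginal of X (row sums):
  P(X=0) = 0.098 + 0.257 + 0.012 + 0.135 = 0.502
  P(X=1) = 0.052 + 0.383 + 0.009 + 0.054 = 0.498
H(X) = -[0.502·log₂(0.502) + 0.498·log₂(0.498)]
  = 0.49911 + 0.50088 = 1.0000 bits

H(Y|X) = Σ_x P(x)·H(Y|X=x):
  X=0: P(X=0) = 0.502, P(Y|X=0) = (49/251, 257/502, 6/251, 135/502) → H(Y|X=0) = 1.59290
  X=1: P(X=1) = 0.498, P(Y|X=1) = (26/249, 383/498, 3/166, 9/83) → H(Y|X=1) = 1.08387
H(Y|X) = 0.502·1.59290 + 0.498·1.08387 = 1.3394 bits

H(X,Y) = -Σ_{x,y} P(x,y) log₂ P(x,y). Per-cell terms -P(x,y)·log₂P(x,y):
  X=0: 0.32841, 0.50376, 0.07657, 0.39001
  X=1: 0.22180, 0.53030, 0.06116, 0.22739
Sum of the 8 terms: H(X,Y) = 2.3394 bits

Chain rule check:
  H(X) + H(Y|X) = 1.0000 + 1.3394 = 2.3394 bits
  H(X,Y) = 2.3394 bits
✓ Chain rule verified.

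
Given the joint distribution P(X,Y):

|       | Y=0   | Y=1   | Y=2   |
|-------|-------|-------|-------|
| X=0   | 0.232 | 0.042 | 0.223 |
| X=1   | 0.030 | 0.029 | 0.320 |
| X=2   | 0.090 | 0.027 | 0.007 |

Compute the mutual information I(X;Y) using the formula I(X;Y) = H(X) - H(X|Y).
0.2450 bits

I(X;Y) = H(X) - H(X|Y)

Marginal of X (row sums):
  P(X=0) = 0.232 + 0.042 + 0.223 = 0.497
  P(X=1) = 0.030 + 0.029 + 0.320 = 0.379
  P(X=2) = 0.090 + 0.027 + 0.007 = 0.124
H(X) = -[0.497·log₂(0.497) + 0.379·log₂(0.379) + 0.124·log₂(0.124)]
  = 0.5013 + 0.5305 + 0.3734 = 1.4052 bits

Marginal of Y (column sums):
  P(Y=0) = 0.232 + 0.030 + 0.090 = 0.352
  P(Y=1) = 0.042 + 0.029 + 0.027 = 0.098
  P(Y=2) = 0.223 + 0.320 + 0.007 = 0.550
H(X|Y) = Σ_y P(y)·H(X|Y=y):
  Y=0: P(Y=0) = 0.352, P(X|Y=0) = (29/44, 15/176, 45/176) → H(X|Y=0) = 1.2023
  Y=1: P(Y=1) = 0.098, P(X|Y=1) = (3/7, 29/98, 27/98) → H(X|Y=1) = 1.5561
  Y=2: P(Y=2) = 0.550, P(X|Y=2) = (223/550, 32/55, 7/550) → H(X|Y=2) = 1.0628
H(X|Y) = 0.352·1.2023 + 0.098·1.5561 + 0.550·1.0628 = 1.1602 bits

I(X;Y) = H(X) - H(X|Y) = 1.4052 - 1.1602 = 0.2450 bits

Cross-check via I(X;Y) = H(X) + H(Y) - H(X,Y): computing H(Y) from the column sums and H(X,Y) from the 9 cells in the same way gives H(Y) = 1.3330 bits and H(X,Y) = 2.4932 bits, so
I(X;Y) = 1.4052 + 1.3330 - 2.4932 = 0.2450 bits ✓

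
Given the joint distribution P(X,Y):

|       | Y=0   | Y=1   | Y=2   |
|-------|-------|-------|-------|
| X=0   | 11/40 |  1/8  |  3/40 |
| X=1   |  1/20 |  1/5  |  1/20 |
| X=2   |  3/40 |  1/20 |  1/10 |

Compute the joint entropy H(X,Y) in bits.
2.8926 bits

H(X,Y) = -Σ_{x,y} P(x,y) log₂ P(x,y). Per-cell terms -P(x,y)·log₂P(x,y):
  X=0: 0.51219, 0.37500, 0.28027
  X=1: 0.21610, 0.46439, 0.21610
  X=2: 0.28027, 0.21610, 0.33219
Sum of the 9 terms: H(X,Y) = 2.8926 bits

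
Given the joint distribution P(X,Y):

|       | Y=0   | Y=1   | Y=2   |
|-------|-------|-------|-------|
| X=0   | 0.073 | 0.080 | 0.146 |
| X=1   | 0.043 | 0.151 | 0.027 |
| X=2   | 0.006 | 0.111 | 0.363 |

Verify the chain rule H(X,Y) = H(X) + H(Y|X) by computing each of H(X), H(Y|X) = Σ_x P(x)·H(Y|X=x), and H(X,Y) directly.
H(X) = 1.5104 bits, H(Y|X) = 1.1368 bits, H(X,Y) = 2.6472 bits

Marginal of X (row sums):
  P(X=0) = 0.073 + 0.080 + 0.146 = 0.299
  P(X=1) = 0.043 + 0.151 + 0.027 = 0.221
  P(X=2) = 0.006 + 0.111 + 0.363 = 0.480
H(X) = -[0.299·log₂(0.299) + 0.221·log₂(0.221) + 0.480·log₂(0.480)]
  = 0.52079 + 0.48131 + 0.50827 = 1.5104 bits

H(Y|X) = Σ_x P(x)·H(Y|X=x):
  X=0: P(X=0) = 0.299, P(Y|X=0) = (73/299, 80/299, 146/299) → H(Y|X=0) = 1.51054
  X=1: P(X=1) = 0.221, P(Y|X=1) = (43/221, 151/221, 27/221) → H(Y|X=1) = 1.20550
  X=2: P(X=2) = 0.480, P(Y|X=2) = (1/80, 37/160, 121/160) → H(Y|X=2) = 0.87235
H(Y|X) = 0.299·1.51054 + 0.221·1.20550 + 0.480·0.87235 = 1.1368 bits

H(X,Y) = -Σ_{x,y} P(x,y) log₂ P(x,y). Per-cell terms -P(x,y)·log₂P(x,y):
  X=0: 0.27565, 0.29151, 0.40529
  X=1: 0.19520, 0.41183, 0.14069
  X=2: 0.04428, 0.35202, 0.53069
Sum of the 9 terms: H(X,Y) = 2.6472 bits

Chain rule check:
  H(X) + H(Y|X) = 1.5104 + 1.1368 = 2.6472 bits
  H(X,Y) = 2.6472 bits
✓ Chain rule verified.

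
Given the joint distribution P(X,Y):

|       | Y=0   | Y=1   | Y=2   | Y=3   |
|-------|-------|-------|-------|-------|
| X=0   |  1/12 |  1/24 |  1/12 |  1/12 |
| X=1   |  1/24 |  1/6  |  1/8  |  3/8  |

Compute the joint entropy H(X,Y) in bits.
2.6148 bits

H(X,Y) = -Σ_{x,y} P(x,y) log₂ P(x,y). Per-cell terms -P(x,y)·log₂P(x,y):
  X=0: 0.29875, 0.19104, 0.29875, 0.29875
  X=1: 0.19104, 0.43083, 0.37500, 0.53064
Sum of the 8 terms: H(X,Y) = 2.6148 bits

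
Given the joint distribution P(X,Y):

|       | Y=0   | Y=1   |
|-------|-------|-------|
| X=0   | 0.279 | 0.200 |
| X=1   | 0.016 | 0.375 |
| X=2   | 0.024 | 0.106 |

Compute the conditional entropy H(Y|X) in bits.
0.6556 bits

H(Y|X) = H(X,Y) - H(X)

H(X,Y) = -Σ_{x,y} P(x,y) log₂ P(x,y). Per-cell terms -P(x,y)·log₂P(x,y):
  X=0: 0.5138240, 0.4643856
  X=1: 0.0954525, 0.5306391
  X=2: 0.1291397, 0.3432136
Sum of the 6 terms: H(X,Y) = 2.0766545 bits

Marginal of X (row sums):
  P(X=0) = 0.279 + 0.200 = 0.479
  P(X=1) = 0.016 + 0.375 = 0.391
  P(X=2) = 0.024 + 0.106 = 0.130
H(X) = -[0.479·log₂(0.479) + 0.391·log₂(0.391) + 0.130·log₂(0.130)]
  = 0.5086513 + 0.5297110 + 0.3826441 = 1.4210064 bits

H(Y|X) = H(X,Y) - H(X) = 2.0766545 - 1.4210064 = 0.6556 bits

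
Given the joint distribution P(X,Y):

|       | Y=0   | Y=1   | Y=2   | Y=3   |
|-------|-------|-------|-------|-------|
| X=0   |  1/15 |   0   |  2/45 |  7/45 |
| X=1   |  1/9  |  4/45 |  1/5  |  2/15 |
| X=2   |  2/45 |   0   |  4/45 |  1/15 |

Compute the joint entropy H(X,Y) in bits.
3.1627 bits

H(X,Y) = -Σ_{x,y} P(x,y) log₂ P(x,y). Per-cell terms -P(x,y)·log₂P(x,y):
  X=0: 0.260459, 0.000000, 0.199638, 0.417589
  X=1: 0.352214, 0.310387, 0.464386, 0.387585
  X=2: 0.199638, 0.000000, 0.310387, 0.260459
  (cells with P = 0 contribute 0)
Sum of the 12 terms: H(X,Y) = 3.1627 bits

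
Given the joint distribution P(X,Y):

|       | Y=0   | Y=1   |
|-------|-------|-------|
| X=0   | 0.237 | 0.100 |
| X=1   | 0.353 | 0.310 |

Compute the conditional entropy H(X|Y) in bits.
0.9020 bits

H(X|Y) = H(X,Y) - H(Y)

H(X,Y) = -Σ_{x,y} P(x,y) log₂ P(x,y). Per-cell terms -P(x,y)·log₂P(x,y):
  X=0: 0.49226, 0.33219
  X=1: 0.53030, 0.52379
Sum of the 4 terms: H(X,Y) = 1.8785 bits

Marginal of Y (column sums):
  P(Y=0) = 0.237 + 0.353 = 0.590
  P(Y=1) = 0.100 + 0.310 = 0.410
H(Y) = -[0.590·log₂(0.590) + 0.410·log₂(0.410)]
  = 0.44912 + 0.52738 = 0.9765 bits

H(X|Y) = H(X,Y) - H(Y) = 1.8785 - 0.9765 = 0.9020 bits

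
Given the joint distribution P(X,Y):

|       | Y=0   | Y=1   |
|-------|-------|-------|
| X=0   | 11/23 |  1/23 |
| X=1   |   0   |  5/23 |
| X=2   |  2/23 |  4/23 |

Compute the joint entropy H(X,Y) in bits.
1.9295 bits

H(X,Y) = -Σ_{x,y} P(x,y) log₂ P(x,y). Per-cell terms -P(x,y)·log₂P(x,y):
  X=0: 0.5089, 0.1967
  X=1: 0.0000, 0.4786
  X=2: 0.3064, 0.4389
  (cells with P = 0 contribute 0)
Sum of the 6 terms: H(X,Y) = 1.9295 bits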